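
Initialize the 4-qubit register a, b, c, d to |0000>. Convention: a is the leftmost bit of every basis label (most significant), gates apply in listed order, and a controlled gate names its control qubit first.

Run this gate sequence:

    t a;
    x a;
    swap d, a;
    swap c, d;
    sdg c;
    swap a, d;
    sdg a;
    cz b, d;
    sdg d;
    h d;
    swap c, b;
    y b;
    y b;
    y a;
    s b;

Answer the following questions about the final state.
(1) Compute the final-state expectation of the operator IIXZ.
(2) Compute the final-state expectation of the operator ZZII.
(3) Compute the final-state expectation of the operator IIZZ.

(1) The expectation value of IIXZ is 0.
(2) The expectation value of ZZII is 1.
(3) The observable IIZZ averages to 0.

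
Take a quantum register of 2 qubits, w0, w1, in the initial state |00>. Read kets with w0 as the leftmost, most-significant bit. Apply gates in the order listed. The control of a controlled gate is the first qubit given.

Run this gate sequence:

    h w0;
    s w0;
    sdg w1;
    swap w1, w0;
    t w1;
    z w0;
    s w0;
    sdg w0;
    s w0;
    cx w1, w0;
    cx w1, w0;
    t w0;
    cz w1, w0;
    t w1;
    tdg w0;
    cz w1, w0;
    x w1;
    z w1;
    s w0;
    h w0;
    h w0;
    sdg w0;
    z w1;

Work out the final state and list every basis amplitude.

After the circuit, the state carries amplitude -sqrt(2)/2 on |00>, sqrt(2)/2 on |01>, 0 on |10>, 0 on |11>. Key observation: gates 18-23 undo each other exactly, leaving only the rest of the circuit to track.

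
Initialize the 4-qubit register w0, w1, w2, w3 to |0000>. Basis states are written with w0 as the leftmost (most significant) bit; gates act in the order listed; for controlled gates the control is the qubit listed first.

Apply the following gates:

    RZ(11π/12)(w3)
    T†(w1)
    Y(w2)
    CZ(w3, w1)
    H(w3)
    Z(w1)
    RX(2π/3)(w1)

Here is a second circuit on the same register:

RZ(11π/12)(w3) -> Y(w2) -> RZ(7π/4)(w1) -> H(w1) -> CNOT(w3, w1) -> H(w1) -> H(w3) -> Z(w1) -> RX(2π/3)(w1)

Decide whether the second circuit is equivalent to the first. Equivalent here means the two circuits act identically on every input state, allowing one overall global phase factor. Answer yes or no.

Yes, they are equivalent — the unitaries differ by at most a global phase.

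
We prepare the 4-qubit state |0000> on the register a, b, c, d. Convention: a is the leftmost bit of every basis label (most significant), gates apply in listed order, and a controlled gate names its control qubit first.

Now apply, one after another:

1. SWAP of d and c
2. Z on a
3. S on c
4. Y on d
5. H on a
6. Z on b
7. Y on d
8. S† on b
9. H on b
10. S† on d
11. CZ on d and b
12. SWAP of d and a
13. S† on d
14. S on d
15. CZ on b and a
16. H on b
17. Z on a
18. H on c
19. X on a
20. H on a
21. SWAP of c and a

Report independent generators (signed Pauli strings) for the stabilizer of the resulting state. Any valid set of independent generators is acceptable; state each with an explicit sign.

The final state is stabilized by the group generated by +XIII, -IIXI, +IIIX, +IZII; other independent generating sets are equally valid.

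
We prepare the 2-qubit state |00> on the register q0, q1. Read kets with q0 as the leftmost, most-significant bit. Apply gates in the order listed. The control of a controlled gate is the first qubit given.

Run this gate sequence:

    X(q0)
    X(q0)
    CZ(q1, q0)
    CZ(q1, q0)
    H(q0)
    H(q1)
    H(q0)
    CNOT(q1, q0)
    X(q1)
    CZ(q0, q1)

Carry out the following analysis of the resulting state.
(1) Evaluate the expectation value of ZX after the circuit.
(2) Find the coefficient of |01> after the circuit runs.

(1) The expectation value of ZX is 0.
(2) |01> carries amplitude sqrt(2)/2 in the final state.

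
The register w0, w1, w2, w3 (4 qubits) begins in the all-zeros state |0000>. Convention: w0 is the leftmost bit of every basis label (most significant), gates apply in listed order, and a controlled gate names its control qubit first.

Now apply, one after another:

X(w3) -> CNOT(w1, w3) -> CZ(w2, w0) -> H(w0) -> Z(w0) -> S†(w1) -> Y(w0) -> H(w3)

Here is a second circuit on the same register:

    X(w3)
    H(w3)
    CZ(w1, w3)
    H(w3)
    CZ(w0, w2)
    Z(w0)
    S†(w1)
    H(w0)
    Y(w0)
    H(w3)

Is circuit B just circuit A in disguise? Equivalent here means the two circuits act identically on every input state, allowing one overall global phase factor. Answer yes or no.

No, they are not equivalent — no single phase factor reconciles the two unitaries.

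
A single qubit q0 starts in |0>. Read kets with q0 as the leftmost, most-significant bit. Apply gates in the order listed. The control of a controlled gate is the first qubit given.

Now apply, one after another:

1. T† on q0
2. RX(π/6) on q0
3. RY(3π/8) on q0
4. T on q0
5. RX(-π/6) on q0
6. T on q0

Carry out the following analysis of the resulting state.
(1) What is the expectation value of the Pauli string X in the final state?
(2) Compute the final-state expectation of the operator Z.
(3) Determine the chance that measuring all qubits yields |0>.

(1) The expectation value of X is -3*sqrt(sqrt(2) + 2)/16 - sqrt(12 - 6*sqrt(2))/16 + sqrt(3)/8 + 1/4 + sqrt(3*sqrt(2) + 6)/8.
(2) The expectation value of Z is -sqrt(6*sqrt(2) + 12)/16 + sqrt(2)/8 + 3*sqrt(2 - sqrt(2))/8.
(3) A full measurement returns |0> with probability -sqrt(6*sqrt(2) + 12)/32 + sqrt(2)/16 + 3*sqrt(2 - sqrt(2))/16 + 1/2.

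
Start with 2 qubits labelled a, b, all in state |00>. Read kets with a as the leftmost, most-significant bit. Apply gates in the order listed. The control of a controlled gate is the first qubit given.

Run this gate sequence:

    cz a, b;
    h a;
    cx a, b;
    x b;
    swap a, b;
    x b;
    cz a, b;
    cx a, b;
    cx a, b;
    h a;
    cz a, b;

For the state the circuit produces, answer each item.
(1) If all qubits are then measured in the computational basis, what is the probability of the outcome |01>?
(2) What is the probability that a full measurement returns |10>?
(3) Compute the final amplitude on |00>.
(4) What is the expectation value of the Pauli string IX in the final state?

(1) A full measurement returns |01> with probability 1/4.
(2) A full measurement returns |10> with probability 1/4.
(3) The final state's coefficient on |00> equals 1/2.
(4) The observable IX averages to -1.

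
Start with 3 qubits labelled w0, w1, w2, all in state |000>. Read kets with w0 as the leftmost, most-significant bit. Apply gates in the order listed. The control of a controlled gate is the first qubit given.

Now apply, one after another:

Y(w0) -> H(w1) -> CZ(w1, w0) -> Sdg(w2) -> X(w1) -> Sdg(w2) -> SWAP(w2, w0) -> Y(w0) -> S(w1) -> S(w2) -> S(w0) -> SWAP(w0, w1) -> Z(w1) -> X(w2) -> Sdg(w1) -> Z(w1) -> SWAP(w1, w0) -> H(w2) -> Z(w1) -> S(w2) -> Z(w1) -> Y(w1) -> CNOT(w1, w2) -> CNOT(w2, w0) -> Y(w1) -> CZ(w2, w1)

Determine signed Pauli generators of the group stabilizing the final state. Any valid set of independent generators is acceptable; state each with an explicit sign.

One valid set of independent stabilizer generators is -XIY, -IXI, -ZIZ (any independent generating set of the same group is equally correct).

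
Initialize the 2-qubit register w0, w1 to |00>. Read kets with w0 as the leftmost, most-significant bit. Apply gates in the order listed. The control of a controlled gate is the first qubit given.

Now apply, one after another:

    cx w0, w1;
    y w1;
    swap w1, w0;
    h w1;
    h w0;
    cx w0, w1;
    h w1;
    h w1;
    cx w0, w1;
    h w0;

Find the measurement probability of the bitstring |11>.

The probability of measuring |11> is 1/2. Key observation: steps 5-10 multiply out to the identity, so the circuit reduces to the remaining gates.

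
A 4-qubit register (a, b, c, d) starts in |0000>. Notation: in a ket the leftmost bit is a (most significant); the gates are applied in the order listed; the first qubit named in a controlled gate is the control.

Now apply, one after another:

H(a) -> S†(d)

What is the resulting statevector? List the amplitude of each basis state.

After the circuit, the state carries amplitude sqrt(2)/2 on |0000>, sqrt(2)/2 on |1000>, and 0 on every other basis state.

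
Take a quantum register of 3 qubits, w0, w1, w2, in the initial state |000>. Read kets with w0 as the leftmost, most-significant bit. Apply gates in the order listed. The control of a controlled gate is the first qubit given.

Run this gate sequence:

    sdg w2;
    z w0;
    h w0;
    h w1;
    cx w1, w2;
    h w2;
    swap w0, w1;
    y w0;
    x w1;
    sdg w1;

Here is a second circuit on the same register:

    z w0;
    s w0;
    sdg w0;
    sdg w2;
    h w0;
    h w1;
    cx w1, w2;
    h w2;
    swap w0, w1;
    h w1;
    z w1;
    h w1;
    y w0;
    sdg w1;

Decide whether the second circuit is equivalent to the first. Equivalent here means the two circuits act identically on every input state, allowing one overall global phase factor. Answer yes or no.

Yes: on every input state the two circuits agree up to one overall phase factor.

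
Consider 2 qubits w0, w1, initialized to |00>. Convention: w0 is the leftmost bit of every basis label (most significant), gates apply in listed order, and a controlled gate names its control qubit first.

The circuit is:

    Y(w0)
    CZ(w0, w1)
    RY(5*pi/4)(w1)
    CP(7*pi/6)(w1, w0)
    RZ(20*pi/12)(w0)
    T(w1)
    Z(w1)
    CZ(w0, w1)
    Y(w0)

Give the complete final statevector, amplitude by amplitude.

The final amplitudes are -sqrt(2 - sqrt(2))*exp(5*I*pi/6)/2 on |00>, sqrt(sqrt(2) + 2)*exp(I*pi/4)/2 on |01>, 0 on |10>, 0 on |11>.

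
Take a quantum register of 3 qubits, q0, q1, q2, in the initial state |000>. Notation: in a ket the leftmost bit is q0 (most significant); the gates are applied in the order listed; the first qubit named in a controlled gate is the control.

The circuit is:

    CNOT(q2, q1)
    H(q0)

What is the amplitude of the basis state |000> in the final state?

The amplitude on |000> is sqrt(2)/2.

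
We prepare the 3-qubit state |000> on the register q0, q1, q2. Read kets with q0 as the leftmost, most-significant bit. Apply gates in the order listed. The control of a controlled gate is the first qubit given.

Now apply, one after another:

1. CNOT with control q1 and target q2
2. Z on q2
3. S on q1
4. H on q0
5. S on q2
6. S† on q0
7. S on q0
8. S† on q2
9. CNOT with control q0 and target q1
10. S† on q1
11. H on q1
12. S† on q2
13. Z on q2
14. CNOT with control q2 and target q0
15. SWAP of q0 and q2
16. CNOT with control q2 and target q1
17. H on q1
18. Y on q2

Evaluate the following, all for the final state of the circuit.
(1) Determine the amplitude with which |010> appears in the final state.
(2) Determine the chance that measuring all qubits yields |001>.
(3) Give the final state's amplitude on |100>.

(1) The amplitude on |010> is sqrt(2)/2. Key observation: gates 5-8 undo each other exactly, leaving only the rest of the circuit to track.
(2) Outcome |001> occurs with probability 1/2.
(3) The final state's coefficient on |100> equals 0.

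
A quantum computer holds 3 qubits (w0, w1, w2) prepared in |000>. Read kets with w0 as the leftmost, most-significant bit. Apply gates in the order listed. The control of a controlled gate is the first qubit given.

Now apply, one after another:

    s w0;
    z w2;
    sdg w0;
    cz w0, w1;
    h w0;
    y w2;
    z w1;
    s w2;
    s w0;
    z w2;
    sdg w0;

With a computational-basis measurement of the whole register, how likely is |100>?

The probability of measuring |100> is 0.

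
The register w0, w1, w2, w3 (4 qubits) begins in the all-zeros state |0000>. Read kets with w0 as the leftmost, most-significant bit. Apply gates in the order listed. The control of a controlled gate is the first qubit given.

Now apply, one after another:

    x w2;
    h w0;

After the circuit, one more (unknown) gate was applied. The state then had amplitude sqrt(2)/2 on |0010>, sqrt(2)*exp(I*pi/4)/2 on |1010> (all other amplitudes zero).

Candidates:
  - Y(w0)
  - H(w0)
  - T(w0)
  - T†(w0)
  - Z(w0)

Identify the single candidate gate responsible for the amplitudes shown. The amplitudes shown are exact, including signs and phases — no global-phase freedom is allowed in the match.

The applied gate was T(w0).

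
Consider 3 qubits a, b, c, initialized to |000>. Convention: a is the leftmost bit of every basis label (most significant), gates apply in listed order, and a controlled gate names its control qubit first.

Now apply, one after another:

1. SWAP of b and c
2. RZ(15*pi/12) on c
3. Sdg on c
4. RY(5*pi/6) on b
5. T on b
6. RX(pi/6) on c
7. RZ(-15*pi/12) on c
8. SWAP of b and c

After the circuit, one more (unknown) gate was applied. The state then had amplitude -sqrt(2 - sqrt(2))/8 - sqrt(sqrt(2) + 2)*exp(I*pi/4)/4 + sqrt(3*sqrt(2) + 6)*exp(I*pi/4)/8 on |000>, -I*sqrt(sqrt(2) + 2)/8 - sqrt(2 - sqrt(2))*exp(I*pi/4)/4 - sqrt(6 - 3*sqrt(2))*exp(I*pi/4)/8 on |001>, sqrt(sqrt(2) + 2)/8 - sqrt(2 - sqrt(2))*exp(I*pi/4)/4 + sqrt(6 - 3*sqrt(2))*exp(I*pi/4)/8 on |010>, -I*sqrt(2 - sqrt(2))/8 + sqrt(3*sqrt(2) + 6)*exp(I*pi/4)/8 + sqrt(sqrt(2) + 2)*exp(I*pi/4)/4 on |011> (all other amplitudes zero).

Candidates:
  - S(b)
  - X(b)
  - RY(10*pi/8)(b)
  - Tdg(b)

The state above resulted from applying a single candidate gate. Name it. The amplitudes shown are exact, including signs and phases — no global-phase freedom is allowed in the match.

The applied gate was RY(10*pi/8)(b).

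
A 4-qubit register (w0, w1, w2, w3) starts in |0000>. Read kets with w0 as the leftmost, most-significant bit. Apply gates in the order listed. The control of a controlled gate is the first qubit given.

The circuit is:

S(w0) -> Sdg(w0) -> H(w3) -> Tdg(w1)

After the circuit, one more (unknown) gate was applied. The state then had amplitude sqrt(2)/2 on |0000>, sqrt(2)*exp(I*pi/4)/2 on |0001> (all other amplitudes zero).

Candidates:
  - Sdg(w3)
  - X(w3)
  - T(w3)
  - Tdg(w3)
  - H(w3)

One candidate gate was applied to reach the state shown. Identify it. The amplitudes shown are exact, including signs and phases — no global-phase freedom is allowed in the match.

The applied gate was T(w3). Key observation: the block from step 1 through step 2 cancels to the identity and can be dropped.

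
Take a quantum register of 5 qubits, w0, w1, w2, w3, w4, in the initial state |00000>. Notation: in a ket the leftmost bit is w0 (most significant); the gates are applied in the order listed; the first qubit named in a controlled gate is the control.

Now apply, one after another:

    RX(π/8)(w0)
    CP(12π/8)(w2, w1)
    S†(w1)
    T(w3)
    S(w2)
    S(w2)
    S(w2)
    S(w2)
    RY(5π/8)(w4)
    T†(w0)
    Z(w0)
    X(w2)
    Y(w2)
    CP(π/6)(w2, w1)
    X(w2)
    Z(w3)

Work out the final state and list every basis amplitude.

The resulting statevector has amplitude I*(-sqrt(2) - sqrt(2 - sqrt(2)))/4 on |00100>, I*(-sqrt(sqrt(2) + 2) - sqrt(2))/4 on |00101>, (-sqrt(sqrt(2) + 2) + sqrt(2))*exp(3*I*pi/4)/4 on |10100>, (-sqrt(2) + sqrt(2 - sqrt(2)))*exp(3*I*pi/4)/4 on |10101>, and 0 on every other basis state.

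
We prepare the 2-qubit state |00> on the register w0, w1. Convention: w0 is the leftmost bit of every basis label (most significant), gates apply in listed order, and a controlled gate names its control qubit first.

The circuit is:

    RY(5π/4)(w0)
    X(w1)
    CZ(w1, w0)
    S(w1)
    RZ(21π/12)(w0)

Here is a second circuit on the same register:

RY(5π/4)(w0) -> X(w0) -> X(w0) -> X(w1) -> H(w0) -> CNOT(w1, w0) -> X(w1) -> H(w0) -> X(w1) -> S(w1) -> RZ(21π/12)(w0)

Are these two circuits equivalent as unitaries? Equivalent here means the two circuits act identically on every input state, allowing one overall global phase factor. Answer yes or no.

Yes: on every input state the two circuits agree up to one overall phase factor.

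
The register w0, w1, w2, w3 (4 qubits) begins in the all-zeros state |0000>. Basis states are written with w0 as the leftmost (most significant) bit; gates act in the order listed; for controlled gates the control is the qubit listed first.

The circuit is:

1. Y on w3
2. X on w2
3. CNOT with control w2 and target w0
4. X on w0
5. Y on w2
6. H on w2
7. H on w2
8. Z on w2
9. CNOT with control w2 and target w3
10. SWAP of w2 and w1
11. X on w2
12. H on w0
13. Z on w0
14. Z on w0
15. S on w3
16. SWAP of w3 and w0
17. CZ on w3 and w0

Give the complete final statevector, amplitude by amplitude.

The resulting statevector has amplitude sqrt(2)*I/2 on |1010>, -sqrt(2)*I/2 on |1011>, and 0 on every other basis state.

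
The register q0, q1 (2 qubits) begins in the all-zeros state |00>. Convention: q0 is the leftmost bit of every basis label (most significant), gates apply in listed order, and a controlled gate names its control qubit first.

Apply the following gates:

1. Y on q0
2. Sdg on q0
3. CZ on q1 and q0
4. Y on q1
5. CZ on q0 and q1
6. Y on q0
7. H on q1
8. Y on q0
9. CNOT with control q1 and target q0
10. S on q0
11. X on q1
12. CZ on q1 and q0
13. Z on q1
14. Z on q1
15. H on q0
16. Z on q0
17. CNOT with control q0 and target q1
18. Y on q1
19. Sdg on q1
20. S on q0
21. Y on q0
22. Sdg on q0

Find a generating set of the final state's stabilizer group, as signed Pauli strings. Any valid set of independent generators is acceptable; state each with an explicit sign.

The final state is stabilized by the group generated by -YI, +IX; other independent generating sets are equally valid.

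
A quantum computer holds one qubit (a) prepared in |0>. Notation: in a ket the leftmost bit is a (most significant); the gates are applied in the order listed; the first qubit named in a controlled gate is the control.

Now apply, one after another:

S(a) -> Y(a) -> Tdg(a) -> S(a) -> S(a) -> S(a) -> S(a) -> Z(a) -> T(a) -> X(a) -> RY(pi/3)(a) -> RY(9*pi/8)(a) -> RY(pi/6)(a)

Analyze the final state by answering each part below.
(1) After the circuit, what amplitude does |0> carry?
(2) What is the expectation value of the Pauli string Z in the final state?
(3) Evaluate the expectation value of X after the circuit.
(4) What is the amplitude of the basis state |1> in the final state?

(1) The amplitude on |0> is I*sin(5*pi/16).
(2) In the final state, Z has expectation sqrt(2 - sqrt(2))/2.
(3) In the final state, X has expectation -sqrt(sqrt(2) + 2)/2.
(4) The amplitude on |1> is -I*sin(3*pi/16).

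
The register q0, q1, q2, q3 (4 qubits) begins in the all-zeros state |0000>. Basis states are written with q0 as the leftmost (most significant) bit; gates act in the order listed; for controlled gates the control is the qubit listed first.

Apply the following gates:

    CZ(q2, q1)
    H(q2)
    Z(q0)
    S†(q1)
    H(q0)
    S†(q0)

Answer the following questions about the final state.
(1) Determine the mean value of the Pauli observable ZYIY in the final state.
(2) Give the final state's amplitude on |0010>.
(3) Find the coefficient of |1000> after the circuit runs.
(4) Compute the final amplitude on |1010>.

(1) In the final state, ZYIY has expectation 0.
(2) |0010> carries amplitude 1/2 in the final state.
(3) |1000> carries amplitude -I/2 in the final state.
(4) The final state's coefficient on |1010> equals -I/2.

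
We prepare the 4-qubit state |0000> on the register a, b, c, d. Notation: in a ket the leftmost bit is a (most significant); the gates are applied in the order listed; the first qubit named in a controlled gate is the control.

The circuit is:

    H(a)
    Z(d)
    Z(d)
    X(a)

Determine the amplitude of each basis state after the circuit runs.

The final amplitudes are sqrt(2)/2 on |0000>, sqrt(2)/2 on |1000>, and 0 on every other basis state.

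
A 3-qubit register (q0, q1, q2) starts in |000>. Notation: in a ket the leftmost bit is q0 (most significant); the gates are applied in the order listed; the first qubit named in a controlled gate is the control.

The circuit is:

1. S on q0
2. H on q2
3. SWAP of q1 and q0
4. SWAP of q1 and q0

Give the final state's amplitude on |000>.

The amplitude on |000> is sqrt(2)/2. Key observation: the block from step 3 through step 4 cancels to the identity and can be dropped.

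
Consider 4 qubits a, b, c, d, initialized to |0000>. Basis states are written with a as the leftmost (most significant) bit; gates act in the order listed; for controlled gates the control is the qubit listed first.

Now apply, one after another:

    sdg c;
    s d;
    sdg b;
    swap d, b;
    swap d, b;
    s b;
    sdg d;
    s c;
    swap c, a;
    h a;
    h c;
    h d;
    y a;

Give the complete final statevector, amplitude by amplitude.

The resulting statevector has amplitude -sqrt(2)*I/4 on |0000>, -sqrt(2)*I/4 on |0001>, -sqrt(2)*I/4 on |0010>, -sqrt(2)*I/4 on |0011>, 0 on |0100>, 0 on |0101>, 0 on |0110>, 0 on |0111>, sqrt(2)*I/4 on |1000>, sqrt(2)*I/4 on |1001>, sqrt(2)*I/4 on |1010>, sqrt(2)*I/4 on |1011>, 0 on |1100>, 0 on |1101>, 0 on |1110>, 0 on |1111>. Key observation: the block from step 1 through step 8 cancels to the identity and can be dropped.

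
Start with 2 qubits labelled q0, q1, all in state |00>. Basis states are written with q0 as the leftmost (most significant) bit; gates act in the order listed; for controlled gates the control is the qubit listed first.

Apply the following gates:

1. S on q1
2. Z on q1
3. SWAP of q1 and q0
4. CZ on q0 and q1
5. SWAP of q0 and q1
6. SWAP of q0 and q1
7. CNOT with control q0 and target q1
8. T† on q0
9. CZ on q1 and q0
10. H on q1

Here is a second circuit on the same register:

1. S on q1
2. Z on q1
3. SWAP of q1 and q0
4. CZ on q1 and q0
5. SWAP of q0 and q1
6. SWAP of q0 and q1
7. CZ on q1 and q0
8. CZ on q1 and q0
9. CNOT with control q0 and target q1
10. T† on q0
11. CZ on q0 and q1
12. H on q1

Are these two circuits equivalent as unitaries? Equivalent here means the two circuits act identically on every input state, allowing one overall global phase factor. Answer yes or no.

Yes — the two circuits implement the same unitary up to a global phase.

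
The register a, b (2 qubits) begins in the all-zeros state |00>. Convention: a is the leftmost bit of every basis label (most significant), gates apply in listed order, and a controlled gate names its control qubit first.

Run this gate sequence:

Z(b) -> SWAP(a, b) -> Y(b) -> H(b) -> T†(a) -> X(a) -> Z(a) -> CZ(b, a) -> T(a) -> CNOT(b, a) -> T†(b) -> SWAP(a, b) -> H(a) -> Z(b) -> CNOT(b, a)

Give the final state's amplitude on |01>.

|01> carries amplitude exp(3*I*pi/4)/2 in the final state.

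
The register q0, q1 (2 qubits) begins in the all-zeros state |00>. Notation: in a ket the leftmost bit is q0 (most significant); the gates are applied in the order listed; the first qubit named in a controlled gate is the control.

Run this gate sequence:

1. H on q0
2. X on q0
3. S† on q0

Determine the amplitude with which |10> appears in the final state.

The amplitude on |10> is -sqrt(2)*I/2.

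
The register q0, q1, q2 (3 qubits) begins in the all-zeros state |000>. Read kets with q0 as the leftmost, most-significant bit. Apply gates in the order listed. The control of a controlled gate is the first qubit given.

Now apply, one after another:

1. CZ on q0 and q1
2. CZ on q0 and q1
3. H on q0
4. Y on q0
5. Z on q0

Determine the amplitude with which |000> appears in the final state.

The amplitude on |000> is -sqrt(2)*I/2.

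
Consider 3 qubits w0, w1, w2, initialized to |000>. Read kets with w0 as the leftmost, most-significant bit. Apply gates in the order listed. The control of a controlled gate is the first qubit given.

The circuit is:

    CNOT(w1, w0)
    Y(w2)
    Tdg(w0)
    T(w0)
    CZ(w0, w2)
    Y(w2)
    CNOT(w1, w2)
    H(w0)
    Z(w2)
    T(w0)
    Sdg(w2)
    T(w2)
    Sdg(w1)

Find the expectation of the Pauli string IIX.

In the final state, IIX has expectation 0.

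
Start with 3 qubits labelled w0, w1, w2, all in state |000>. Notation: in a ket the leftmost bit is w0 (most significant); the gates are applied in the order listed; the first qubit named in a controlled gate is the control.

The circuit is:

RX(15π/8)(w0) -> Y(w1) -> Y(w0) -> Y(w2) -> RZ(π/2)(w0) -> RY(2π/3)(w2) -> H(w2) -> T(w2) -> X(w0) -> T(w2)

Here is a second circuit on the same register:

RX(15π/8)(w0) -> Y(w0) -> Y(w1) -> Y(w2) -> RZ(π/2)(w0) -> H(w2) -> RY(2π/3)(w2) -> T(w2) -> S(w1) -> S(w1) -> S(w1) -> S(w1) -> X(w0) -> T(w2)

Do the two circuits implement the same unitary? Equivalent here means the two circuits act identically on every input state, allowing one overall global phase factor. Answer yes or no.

No, they are not equivalent — no single phase factor reconciles the two unitaries.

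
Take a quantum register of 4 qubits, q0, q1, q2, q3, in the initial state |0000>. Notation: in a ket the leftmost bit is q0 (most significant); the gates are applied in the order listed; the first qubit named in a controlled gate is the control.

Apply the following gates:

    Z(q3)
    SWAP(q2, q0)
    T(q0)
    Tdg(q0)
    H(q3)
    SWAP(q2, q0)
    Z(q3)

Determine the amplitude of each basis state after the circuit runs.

After the circuit, the state carries amplitude sqrt(2)/2 on |0000>, -sqrt(2)/2 on |0001>, and 0 on every other basis state.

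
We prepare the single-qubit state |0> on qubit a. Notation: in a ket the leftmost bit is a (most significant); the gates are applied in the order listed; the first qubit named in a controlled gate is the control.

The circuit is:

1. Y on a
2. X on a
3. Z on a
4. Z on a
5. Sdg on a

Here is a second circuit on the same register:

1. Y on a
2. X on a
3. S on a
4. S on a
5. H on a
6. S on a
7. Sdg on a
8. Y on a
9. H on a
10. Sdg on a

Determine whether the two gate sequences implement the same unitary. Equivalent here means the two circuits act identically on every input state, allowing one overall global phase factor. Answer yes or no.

No — the two circuits implement different unitaries, even allowing a global phase.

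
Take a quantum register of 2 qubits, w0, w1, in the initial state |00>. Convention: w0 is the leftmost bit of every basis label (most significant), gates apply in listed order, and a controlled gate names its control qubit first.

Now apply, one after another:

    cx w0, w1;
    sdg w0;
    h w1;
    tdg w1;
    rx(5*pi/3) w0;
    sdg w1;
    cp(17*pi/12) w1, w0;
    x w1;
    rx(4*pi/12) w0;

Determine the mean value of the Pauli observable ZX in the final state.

In the final state, ZX has expectation -3*sqrt(2)/8 - 1/8.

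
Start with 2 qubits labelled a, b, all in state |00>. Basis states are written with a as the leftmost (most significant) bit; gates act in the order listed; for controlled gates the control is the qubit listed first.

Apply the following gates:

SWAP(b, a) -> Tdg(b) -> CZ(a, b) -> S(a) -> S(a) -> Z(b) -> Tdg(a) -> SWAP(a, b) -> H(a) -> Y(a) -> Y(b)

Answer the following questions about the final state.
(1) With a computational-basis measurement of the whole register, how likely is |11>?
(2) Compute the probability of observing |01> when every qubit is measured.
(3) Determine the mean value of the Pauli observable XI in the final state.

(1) Outcome |11> occurs with probability 1/2.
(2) A full measurement returns |01> with probability 1/2.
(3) In the final state, XI has expectation -1.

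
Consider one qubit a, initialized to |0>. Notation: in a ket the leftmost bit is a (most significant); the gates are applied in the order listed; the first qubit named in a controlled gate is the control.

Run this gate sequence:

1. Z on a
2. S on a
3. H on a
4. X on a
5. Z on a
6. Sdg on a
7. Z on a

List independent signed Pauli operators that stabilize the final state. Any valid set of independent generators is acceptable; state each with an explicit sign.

The final state is stabilized by the group generated by -Y; other independent generating sets are equally valid.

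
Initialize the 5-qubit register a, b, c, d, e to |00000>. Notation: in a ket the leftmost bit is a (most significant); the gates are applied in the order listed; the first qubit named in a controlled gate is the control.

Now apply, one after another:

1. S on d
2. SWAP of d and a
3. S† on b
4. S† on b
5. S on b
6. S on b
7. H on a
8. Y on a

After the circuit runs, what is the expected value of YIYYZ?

The expectation value of YIYYZ is 0. Key observation: gates 3-6 undo each other exactly, leaving only the rest of the circuit to track.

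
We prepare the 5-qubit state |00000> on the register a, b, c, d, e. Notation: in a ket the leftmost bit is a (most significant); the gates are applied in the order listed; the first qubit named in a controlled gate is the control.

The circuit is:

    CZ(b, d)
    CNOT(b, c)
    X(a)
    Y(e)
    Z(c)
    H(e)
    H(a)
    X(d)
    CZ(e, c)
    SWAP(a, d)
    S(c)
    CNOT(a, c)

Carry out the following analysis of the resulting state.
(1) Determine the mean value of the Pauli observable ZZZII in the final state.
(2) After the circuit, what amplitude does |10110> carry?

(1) The observable ZZZII averages to 1.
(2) |10110> carries amplitude -I/2 in the final state.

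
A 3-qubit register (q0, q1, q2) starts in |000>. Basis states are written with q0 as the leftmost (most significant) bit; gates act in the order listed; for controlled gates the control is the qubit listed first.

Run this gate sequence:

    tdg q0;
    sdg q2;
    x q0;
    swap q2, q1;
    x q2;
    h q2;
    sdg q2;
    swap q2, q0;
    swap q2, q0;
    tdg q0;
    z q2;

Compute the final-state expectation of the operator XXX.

The observable XXX averages to 0. Key observation: steps 8-9 multiply out to the identity, so the circuit reduces to the remaining gates.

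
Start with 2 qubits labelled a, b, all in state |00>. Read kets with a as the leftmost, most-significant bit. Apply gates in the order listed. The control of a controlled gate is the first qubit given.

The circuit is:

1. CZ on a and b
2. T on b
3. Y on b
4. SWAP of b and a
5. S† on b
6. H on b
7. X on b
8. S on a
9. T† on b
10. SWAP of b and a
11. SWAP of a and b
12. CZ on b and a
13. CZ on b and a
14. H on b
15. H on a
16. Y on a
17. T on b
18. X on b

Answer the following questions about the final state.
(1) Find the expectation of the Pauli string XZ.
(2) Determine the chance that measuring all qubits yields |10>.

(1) In the final state, XZ has expectation -sqrt(2)/2. Key observation: the block from step 12 through step 13 cancels to the identity and can be dropped.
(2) A full measurement returns |10> with probability 1/4 - sqrt(2)/8.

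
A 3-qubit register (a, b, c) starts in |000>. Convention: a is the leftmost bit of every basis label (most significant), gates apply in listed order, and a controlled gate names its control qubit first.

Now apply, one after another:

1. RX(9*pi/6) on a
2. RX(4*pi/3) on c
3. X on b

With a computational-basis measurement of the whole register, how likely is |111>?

Outcome |111> occurs with probability 3/8.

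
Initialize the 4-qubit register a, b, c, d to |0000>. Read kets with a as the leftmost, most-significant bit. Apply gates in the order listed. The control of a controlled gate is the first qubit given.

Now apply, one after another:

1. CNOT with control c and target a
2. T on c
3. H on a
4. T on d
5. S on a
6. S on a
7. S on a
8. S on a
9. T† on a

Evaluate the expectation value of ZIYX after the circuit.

The observable ZIYX averages to 0. Key observation: gates 5-8 undo each other exactly, leaving only the rest of the circuit to track.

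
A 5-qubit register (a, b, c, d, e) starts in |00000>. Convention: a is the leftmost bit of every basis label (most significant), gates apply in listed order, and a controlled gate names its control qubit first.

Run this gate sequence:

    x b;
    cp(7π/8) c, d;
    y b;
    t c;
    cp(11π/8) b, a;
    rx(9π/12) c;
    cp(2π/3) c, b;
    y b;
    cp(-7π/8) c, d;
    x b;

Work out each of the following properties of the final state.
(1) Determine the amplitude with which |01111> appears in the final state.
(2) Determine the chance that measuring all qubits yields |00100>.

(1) The amplitude on |01111> is 0.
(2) The probability of measuring |00100> is sqrt(2)/4 + 1/2.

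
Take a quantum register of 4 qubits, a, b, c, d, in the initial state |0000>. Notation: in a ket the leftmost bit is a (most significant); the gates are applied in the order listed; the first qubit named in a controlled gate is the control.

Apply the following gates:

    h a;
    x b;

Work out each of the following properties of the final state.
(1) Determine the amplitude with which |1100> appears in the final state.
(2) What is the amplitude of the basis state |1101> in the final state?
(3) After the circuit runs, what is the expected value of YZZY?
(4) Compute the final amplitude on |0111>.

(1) The final state's coefficient on |1100> equals sqrt(2)/2.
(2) The amplitude on |1101> is 0.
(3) The observable YZZY averages to 0.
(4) |0111> carries amplitude 0 in the final state.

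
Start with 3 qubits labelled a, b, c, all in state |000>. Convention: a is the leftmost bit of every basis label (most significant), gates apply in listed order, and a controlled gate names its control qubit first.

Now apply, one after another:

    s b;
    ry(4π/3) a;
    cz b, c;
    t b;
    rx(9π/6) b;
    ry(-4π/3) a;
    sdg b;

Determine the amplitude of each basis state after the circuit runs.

The final amplitudes are -sqrt(2)/2 on |000>, -sqrt(2)/2 on |010>, and 0 on every other basis state.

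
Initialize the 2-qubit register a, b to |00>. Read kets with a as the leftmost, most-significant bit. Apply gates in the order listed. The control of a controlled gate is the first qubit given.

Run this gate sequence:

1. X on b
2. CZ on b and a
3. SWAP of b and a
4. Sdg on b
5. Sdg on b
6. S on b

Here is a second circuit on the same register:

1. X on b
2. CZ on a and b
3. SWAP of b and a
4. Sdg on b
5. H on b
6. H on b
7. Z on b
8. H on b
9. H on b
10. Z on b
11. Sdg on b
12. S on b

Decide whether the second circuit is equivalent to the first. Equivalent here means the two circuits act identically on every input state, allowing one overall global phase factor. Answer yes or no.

Yes, they are equivalent — the unitaries differ by at most a global phase.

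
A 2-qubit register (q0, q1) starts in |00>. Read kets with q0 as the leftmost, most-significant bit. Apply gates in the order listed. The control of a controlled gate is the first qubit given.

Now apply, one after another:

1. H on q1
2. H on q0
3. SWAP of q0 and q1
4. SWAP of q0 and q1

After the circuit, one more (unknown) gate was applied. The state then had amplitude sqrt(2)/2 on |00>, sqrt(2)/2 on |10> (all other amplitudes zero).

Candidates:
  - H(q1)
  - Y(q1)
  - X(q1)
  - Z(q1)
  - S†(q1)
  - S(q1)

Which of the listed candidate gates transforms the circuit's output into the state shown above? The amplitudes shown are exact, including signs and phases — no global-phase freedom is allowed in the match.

The applied gate was H(q1).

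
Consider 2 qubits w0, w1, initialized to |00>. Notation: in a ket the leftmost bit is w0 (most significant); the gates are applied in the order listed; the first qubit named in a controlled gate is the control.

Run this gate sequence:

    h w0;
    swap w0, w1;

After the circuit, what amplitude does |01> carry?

|01> carries amplitude sqrt(2)/2 in the final state.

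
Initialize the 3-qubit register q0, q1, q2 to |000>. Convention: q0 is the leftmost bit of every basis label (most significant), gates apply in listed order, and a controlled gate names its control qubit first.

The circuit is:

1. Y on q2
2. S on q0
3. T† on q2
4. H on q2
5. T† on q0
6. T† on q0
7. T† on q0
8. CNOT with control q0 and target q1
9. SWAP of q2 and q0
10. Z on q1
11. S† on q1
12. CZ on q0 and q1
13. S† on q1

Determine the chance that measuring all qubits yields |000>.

Outcome |000> occurs with probability 1/2.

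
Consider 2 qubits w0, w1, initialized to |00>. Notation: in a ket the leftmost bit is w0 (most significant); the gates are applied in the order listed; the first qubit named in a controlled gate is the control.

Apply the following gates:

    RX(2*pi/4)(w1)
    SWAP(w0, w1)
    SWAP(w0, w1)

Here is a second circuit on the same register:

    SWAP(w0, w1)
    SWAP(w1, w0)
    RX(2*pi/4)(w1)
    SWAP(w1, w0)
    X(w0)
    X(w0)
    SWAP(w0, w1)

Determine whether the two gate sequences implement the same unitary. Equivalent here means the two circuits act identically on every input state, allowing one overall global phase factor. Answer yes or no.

Yes — the two circuits implement the same unitary up to a global phase.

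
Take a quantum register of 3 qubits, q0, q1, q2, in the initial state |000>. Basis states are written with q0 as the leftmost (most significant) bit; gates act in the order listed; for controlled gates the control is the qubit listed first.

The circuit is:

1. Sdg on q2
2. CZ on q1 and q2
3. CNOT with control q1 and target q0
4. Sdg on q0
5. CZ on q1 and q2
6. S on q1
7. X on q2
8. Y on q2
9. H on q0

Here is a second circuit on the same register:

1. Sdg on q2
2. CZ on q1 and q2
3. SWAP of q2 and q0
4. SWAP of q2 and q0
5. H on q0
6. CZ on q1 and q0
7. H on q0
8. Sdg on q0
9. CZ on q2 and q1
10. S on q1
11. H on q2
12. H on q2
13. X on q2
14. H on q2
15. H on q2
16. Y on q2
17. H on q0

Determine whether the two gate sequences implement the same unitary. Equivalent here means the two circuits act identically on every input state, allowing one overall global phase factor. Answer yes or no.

Yes: on every input state the two circuits agree up to one overall phase factor.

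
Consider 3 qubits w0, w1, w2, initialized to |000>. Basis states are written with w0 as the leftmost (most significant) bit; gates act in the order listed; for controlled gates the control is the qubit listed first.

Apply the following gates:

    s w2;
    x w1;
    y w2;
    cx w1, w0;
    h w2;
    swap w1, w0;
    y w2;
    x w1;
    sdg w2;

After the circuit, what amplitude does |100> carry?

The final state's coefficient on |100> equals -sqrt(2)/2.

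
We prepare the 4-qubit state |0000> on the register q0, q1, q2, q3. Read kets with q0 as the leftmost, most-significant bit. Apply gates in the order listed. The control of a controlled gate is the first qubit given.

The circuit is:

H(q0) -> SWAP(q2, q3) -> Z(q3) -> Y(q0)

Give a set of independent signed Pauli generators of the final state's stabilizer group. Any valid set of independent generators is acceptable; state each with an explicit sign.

The final state is stabilized by the group generated by -XIII, +IZII, +IIZI, +IIIZ; other independent generating sets are equally valid.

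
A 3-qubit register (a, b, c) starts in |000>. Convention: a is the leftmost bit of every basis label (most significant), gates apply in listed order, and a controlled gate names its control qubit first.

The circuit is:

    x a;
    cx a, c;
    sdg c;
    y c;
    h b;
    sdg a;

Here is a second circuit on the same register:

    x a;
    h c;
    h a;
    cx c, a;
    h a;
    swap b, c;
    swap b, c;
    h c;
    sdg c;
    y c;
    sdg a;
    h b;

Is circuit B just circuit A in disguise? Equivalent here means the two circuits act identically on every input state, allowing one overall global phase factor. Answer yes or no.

Yes, they are equivalent — the unitaries differ by at most a global phase.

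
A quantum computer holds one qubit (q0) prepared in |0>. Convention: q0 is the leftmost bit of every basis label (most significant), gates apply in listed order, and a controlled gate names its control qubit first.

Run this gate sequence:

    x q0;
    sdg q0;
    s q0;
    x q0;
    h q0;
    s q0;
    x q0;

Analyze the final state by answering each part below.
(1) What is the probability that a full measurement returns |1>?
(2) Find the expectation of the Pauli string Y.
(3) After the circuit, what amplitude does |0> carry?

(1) The probability of measuring |1> is 1/2.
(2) The observable Y averages to -1.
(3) |0> carries amplitude sqrt(2)*I/2 in the final state.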